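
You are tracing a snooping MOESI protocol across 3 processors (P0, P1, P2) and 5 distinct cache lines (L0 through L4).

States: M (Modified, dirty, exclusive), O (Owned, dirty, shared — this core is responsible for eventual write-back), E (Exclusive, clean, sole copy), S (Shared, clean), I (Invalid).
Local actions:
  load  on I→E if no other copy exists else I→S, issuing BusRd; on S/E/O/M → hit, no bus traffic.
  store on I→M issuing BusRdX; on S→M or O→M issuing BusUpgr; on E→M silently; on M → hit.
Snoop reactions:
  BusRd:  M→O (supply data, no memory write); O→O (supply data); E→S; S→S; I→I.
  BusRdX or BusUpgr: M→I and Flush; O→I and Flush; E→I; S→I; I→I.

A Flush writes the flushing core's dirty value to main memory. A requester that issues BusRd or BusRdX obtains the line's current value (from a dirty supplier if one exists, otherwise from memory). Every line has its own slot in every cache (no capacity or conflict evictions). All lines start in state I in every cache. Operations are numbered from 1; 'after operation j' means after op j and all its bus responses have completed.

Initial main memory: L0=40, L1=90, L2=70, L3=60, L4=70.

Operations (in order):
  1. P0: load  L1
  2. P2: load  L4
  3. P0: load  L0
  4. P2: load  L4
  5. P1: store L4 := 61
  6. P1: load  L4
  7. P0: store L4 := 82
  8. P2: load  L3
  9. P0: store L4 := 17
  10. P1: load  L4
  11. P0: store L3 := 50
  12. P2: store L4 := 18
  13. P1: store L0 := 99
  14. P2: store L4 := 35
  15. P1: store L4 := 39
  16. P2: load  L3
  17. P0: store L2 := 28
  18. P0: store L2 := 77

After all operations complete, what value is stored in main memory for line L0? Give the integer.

[1] P0: load  L1 | P0:E(90), P1:I, P2:I | bus: BusRd
[2] P2: load  L4 | P0:I, P1:I, P2:E(70) | bus: BusRd
[3] P0: load  L0 | P0:E(40), P1:I, P2:I | bus: BusRd
[4] P2: load  L4 | P0:I, P1:I, P2:E(70) | bus: none
[5] P1: store L4 := 61 | P0:I, P1:M(61), P2:I | bus: BusRdX
[6] P1: load  L4 | P0:I, P1:M(61), P2:I | bus: none
[7] P0: store L4 := 82 | P0:M(82), P1:I, P2:I | bus: BusRdX,Flush
[8] P2: load  L3 | P0:I, P1:I, P2:E(60) | bus: BusRd
[9] P0: store L4 := 17 | P0:M(17), P1:I, P2:I | bus: none
[10] P1: load  L4 | P0:O(17), P1:S(17), P2:I | bus: BusRd
[11] P0: store L3 := 50 | P0:M(50), P1:I, P2:I | bus: BusRdX
[12] P2: store L4 := 18 | P0:I, P1:I, P2:M(18) | bus: BusRdX,Flush
[13] P1: store L0 := 99 | P0:I, P1:M(99), P2:I | bus: BusRdX
[14] P2: store L4 := 35 | P0:I, P1:I, P2:M(35) | bus: none
[15] P1: store L4 := 39 | P0:I, P1:M(39), P2:I | bus: BusRdX,Flush
[16] P2: load  L3 | P0:O(50), P1:I, P2:S(50) | bus: BusRd
[17] P0: store L2 := 28 | P0:M(28), P1:I, P2:I | bus: BusRdX
[18] P0: store L2 := 77 | P0:M(77), P1:I, P2:I | bus: none

memory[L0] = 40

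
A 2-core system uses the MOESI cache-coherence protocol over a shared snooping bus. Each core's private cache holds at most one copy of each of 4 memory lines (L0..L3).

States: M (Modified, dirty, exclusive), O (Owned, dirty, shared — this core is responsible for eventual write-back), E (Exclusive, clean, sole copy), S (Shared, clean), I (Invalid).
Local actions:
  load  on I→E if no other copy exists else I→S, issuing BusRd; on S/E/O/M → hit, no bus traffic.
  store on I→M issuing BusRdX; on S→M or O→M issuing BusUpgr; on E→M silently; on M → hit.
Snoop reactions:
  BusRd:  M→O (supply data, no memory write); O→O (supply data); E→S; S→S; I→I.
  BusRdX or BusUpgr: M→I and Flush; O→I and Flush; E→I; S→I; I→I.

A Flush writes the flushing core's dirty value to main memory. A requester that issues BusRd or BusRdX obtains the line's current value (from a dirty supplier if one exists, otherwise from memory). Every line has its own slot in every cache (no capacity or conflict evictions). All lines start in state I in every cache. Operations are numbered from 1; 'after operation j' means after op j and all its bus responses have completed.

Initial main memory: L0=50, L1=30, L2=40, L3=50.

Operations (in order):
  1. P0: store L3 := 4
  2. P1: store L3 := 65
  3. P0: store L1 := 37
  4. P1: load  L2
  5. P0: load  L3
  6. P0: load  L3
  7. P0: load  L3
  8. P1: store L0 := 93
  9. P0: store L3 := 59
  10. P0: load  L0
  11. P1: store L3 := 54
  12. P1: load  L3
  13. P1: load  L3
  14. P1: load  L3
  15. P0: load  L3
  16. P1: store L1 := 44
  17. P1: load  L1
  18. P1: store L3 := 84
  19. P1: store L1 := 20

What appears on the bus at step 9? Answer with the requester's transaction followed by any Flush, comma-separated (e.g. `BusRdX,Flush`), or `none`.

bus = BusUpgr,Flush

  op1 P0: store L3 := 4 → M/I on L3; bus BusRdX; mem=50
  op2 P1: store L3 := 65 → I/M on L3; bus BusRdX Flush; mem=4
  op3 P0: store L1 := 37 → M/I on L1; bus BusRdX; mem=30
  op4 P1: load  L2 → I/E on L2; bus BusRd; mem=40
  op5 P0: load  L3 → S/O on L3; bus BusRd; mem=4
  op6 P0: load  L3 → S/O on L3; bus (none); mem=4
  op7 P0: load  L3 → S/O on L3; bus (none); mem=4
  op8 P1: store L0 := 93 → I/M on L0; bus BusRdX; mem=50
  op9 P0: store L3 := 59 → M/I on L3; bus BusUpgr Flush; mem=65
  op10 P0: load  L0 → S/O on L0; bus BusRd; mem=50
  op11 P1: store L3 := 54 → I/M on L3; bus BusRdX Flush; mem=59
  op12 P1: load  L3 → I/M on L3; bus (none); mem=59
  op13 P1: load  L3 → I/M on L3; bus (none); mem=59
  op14 P1: load  L3 → I/M on L3; bus (none); mem=59
  op15 P0: load  L3 → S/O on L3; bus BusRd; mem=59
  op16 P1: store L1 := 44 → I/M on L1; bus BusRdX Flush; mem=37
  op17 P1: load  L1 → I/M on L1; bus (none); mem=37
  op18 P1: store L3 := 84 → I/M on L3; bus BusUpgr; mem=59
  op19 P1: store L1 := 20 → I/M on L1; bus (none); mem=37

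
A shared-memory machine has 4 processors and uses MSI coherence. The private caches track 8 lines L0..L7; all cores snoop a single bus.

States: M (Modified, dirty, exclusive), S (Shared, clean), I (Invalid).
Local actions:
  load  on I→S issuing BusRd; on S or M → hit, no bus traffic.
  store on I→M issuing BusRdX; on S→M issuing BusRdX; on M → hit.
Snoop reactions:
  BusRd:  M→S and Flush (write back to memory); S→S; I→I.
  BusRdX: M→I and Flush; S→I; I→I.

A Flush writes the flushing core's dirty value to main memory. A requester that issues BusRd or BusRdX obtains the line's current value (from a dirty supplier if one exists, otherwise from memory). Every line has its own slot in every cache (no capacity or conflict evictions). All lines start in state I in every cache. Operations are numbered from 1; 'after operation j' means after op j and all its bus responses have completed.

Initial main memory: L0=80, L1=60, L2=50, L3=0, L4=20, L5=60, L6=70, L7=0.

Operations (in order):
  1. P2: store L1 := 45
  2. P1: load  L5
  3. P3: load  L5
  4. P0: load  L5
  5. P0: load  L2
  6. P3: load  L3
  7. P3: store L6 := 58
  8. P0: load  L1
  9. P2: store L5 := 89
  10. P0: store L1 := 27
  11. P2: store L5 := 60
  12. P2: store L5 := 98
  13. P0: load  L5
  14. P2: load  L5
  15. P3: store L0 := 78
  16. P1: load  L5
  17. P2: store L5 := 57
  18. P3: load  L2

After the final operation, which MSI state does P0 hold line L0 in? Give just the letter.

1. P2: store L1 := 45  bus=[BusRdX]  L1: P0=I P1=I P2=M P3=I  mem[L1]=60
2. P1: load  L5  bus=[BusRd]  L5: P0=I P1=S P2=I P3=I  mem[L5]=60
3. P3: load  L5  bus=[BusRd]  L5: P0=I P1=S P2=I P3=S  mem[L5]=60
4. P0: load  L5  bus=[BusRd]  L5: P0=S P1=S P2=I P3=S  mem[L5]=60
5. P0: load  L2  bus=[BusRd]  L2: P0=S P1=I P2=I P3=I  mem[L2]=50
6. P3: load  L3  bus=[BusRd]  L3: P0=I P1=I P2=I P3=S  mem[L3]=0
7. P3: store L6 := 58  bus=[BusRdX]  L6: P0=I P1=I P2=I P3=M  mem[L6]=70
8. P0: load  L1  bus=[BusRd,Flush]  L1: P0=S P1=I P2=S P3=I  mem[L1]=45
9. P2: store L5 := 89  bus=[BusRdX]  L5: P0=I P1=I P2=M P3=I  mem[L5]=60
10. P0: store L1 := 27  bus=[BusRdX]  L1: P0=M P1=I P2=I P3=I  mem[L1]=45
11. P2: store L5 := 60  bus=[-]  L5: P0=I P1=I P2=M P3=I  mem[L5]=60
12. P2: store L5 := 98  bus=[-]  L5: P0=I P1=I P2=M P3=I  mem[L5]=60
13. P0: load  L5  bus=[BusRd,Flush]  L5: P0=S P1=I P2=S P3=I  mem[L5]=98
14. P2: load  L5  bus=[-]  L5: P0=S P1=I P2=S P3=I  mem[L5]=98
15. P3: store L0 := 78  bus=[BusRdX]  L0: P0=I P1=I P2=I P3=M  mem[L0]=80
16. P1: load  L5  bus=[BusRd]  L5: P0=S P1=S P2=S P3=I  mem[L5]=98
17. P2: store L5 := 57  bus=[BusRdX]  L5: P0=I P1=I P2=M P3=I  mem[L5]=98
18. P3: load  L2  bus=[BusRd]  L2: P0=S P1=I P2=I P3=S  mem[L2]=50

state = I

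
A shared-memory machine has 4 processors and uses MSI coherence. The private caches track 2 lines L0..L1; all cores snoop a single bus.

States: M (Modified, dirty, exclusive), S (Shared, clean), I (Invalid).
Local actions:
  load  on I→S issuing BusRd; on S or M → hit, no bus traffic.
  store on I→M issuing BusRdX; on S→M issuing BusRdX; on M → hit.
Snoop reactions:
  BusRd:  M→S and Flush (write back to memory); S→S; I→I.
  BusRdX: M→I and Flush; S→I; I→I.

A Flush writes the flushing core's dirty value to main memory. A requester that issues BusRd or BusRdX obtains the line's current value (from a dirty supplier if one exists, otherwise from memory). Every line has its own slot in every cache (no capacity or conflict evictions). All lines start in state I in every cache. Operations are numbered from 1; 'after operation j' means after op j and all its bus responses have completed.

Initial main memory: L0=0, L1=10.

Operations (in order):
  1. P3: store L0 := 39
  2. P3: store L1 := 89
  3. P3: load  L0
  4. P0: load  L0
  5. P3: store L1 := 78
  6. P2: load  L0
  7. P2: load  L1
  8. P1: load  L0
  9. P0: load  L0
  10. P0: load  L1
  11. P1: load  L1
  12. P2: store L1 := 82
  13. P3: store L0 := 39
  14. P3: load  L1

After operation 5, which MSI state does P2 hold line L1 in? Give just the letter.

[1] P3: store L0 := 39 | P0:I, P1:I, P2:I, P3:M(39) | bus: BusRdX
[2] P3: store L1 := 89 | P0:I, P1:I, P2:I, P3:M(89) | bus: BusRdX
[3] P3: load  L0 | P0:I, P1:I, P2:I, P3:M(39) | bus: none
[4] P0: load  L0 | P0:S(39), P1:I, P2:I, P3:S(39) | bus: BusRd,Flush
[5] P3: store L1 := 78 | P0:I, P1:I, P2:I, P3:M(78) | bus: none
[6] P2: load  L0 | P0:S(39), P1:I, P2:S(39), P3:S(39) | bus: BusRd
[7] P2: load  L1 | P0:I, P1:I, P2:S(78), P3:S(78) | bus: BusRd,Flush
[8] P1: load  L0 | P0:S(39), P1:S(39), P2:S(39), P3:S(39) | bus: BusRd
[9] P0: load  L0 | P0:S(39), P1:S(39), P2:S(39), P3:S(39) | bus: none
[10] P0: load  L1 | P0:S(78), P1:I, P2:S(78), P3:S(78) | bus: BusRd
[11] P1: load  L1 | P0:S(78), P1:S(78), P2:S(78), P3:S(78) | bus: BusRd
[12] P2: store L1 := 82 | P0:I, P1:I, P2:M(82), P3:I | bus: BusRdX
[13] P3: store L0 := 39 | P0:I, P1:I, P2:I, P3:M(39) | bus: BusRdX
[14] P3: load  L1 | P0:I, P1:I, P2:S(82), P3:S(82) | bus: BusRd,Flush

state = I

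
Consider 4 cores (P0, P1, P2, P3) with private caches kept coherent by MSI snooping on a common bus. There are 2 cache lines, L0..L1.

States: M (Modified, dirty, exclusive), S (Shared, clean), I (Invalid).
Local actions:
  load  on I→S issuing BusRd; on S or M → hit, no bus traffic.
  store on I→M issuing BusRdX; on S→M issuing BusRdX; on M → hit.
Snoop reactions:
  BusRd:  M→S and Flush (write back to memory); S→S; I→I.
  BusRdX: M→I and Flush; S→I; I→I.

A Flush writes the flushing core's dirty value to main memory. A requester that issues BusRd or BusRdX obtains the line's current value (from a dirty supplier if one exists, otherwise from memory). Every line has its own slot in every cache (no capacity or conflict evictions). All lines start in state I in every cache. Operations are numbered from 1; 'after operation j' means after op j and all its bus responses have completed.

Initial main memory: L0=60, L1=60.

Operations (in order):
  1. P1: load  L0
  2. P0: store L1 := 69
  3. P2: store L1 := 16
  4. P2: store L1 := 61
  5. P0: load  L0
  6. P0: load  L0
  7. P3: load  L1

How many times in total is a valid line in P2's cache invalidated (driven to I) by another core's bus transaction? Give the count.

invalidations = 0

[1] P1: load  L0 | P0:I, P1:S(60), P2:I, P3:I | bus: BusRd
[2] P0: store L1 := 69 | P0:M(69), P1:I, P2:I, P3:I | bus: BusRdX
[3] P2: store L1 := 16 | P0:I, P1:I, P2:M(16), P3:I | bus: BusRdX,Flush
[4] P2: store L1 := 61 | P0:I, P1:I, P2:M(61), P3:I | bus: none
[5] P0: load  L0 | P0:S(60), P1:S(60), P2:I, P3:I | bus: BusRd
[6] P0: load  L0 | P0:S(60), P1:S(60), P2:I, P3:I | bus: none
[7] P3: load  L1 | P0:I, P1:I, P2:S(61), P3:S(61) | bus: BusRd,Flush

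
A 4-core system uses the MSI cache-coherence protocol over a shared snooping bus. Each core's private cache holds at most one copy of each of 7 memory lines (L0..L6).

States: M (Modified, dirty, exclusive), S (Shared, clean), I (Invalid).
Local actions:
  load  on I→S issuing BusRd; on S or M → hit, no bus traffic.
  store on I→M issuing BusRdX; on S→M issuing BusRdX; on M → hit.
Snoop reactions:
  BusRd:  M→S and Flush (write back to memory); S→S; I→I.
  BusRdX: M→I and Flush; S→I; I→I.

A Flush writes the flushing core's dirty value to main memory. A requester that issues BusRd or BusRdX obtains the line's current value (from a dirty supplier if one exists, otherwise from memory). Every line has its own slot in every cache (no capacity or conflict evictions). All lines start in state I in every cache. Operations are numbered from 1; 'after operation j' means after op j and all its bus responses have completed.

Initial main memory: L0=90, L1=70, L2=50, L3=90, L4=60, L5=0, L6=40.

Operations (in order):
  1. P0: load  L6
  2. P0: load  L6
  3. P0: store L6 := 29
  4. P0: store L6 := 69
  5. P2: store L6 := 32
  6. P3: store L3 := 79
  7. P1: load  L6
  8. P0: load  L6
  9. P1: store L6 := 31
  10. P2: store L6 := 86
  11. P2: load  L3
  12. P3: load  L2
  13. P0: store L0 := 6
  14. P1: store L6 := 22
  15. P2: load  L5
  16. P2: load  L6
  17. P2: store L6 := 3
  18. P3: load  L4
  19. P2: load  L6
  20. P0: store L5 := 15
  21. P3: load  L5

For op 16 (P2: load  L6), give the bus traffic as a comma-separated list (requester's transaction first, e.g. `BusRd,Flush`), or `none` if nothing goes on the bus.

  op1 P0: load  L6 → S/I/I/I on L6; bus BusRd; mem=40
  op2 P0: load  L6 → S/I/I/I on L6; bus (none); mem=40
  op3 P0: store L6 := 29 → M/I/I/I on L6; bus BusRdX; mem=40
  op4 P0: store L6 := 69 → M/I/I/I on L6; bus (none); mem=40
  op5 P2: store L6 := 32 → I/I/M/I on L6; bus BusRdX Flush; mem=69
  op6 P3: store L3 := 79 → I/I/I/M on L3; bus BusRdX; mem=90
  op7 P1: load  L6 → I/S/S/I on L6; bus BusRd Flush; mem=32
  op8 P0: load  L6 → S/S/S/I on L6; bus BusRd; mem=32
  op9 P1: store L6 := 31 → I/M/I/I on L6; bus BusRdX; mem=32
  op10 P2: store L6 := 86 → I/I/M/I on L6; bus BusRdX Flush; mem=31
  op11 P2: load  L3 → I/I/S/S on L3; bus BusRd Flush; mem=79
  op12 P3: load  L2 → I/I/I/S on L2; bus BusRd; mem=50
  op13 P0: store L0 := 6 → M/I/I/I on L0; bus BusRdX; mem=90
  op14 P1: store L6 := 22 → I/M/I/I on L6; bus BusRdX Flush; mem=86
  op15 P2: load  L5 → I/I/S/I on L5; bus BusRd; mem=0
  op16 P2: load  L6 → I/S/S/I on L6; bus BusRd Flush; mem=22
  op17 P2: store L6 := 3 → I/I/M/I on L6; bus BusRdX; mem=22
  op18 P3: load  L4 → I/I/I/S on L4; bus BusRd; mem=60
  op19 P2: load  L6 → I/I/M/I on L6; bus (none); mem=22
  op20 P0: store L5 := 15 → M/I/I/I on L5; bus BusRdX; mem=0
  op21 P3: load  L5 → S/I/I/S on L5; bus BusRd Flush; mem=15

bus = BusRd,Flush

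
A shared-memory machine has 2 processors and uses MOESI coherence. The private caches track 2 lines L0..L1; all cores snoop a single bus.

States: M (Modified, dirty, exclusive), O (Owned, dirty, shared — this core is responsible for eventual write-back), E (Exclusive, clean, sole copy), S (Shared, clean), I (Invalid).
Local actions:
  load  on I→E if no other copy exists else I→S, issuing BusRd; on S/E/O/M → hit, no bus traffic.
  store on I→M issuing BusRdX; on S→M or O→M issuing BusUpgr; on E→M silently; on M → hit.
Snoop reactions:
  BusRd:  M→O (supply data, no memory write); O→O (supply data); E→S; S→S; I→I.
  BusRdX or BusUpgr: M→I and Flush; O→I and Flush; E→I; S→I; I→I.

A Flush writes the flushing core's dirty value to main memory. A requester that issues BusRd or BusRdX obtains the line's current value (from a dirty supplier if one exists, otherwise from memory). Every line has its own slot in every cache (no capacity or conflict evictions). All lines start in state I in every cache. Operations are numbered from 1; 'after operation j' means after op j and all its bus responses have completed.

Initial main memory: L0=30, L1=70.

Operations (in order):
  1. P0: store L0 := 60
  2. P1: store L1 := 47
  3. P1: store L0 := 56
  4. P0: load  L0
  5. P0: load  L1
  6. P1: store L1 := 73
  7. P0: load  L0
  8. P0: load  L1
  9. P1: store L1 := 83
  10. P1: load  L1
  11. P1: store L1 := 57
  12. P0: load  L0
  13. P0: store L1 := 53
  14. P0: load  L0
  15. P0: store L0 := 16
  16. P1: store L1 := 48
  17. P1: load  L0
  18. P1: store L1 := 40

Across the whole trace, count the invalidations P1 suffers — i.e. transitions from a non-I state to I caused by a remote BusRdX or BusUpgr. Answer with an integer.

step 1: P0: store L0 := 60  ⟶  MI  (L0)  txn=BusRdX  M[L0]=30
step 2: P1: store L1 := 47  ⟶  IM  (L1)  txn=BusRdX  M[L1]=70
step 3: P1: store L0 := 56  ⟶  IM  (L0)  txn=BusRdX+Flush  M[L0]=60
step 4: P0: load  L0  ⟶  SO  (L0)  txn=BusRd  M[L0]=60
step 5: P0: load  L1  ⟶  SO  (L1)  txn=BusRd  M[L1]=70
step 6: P1: store L1 := 73  ⟶  IM  (L1)  txn=BusUpgr  M[L1]=70
step 7: P0: load  L0  ⟶  SO  (L0)  txn=∅  M[L0]=60
step 8: P0: load  L1  ⟶  SO  (L1)  txn=BusRd  M[L1]=70
step 9: P1: store L1 := 83  ⟶  IM  (L1)  txn=BusUpgr  M[L1]=70
step 10: P1: load  L1  ⟶  IM  (L1)  txn=∅  M[L1]=70
step 11: P1: store L1 := 57  ⟶  IM  (L1)  txn=∅  M[L1]=70
step 12: P0: load  L0  ⟶  SO  (L0)  txn=∅  M[L0]=60
step 13: P0: store L1 := 53  ⟶  MI  (L1)  txn=BusRdX+Flush  M[L1]=57
step 14: P0: load  L0  ⟶  SO  (L0)  txn=∅  M[L0]=60
step 15: P0: store L0 := 16  ⟶  MI  (L0)  txn=BusUpgr+Flush  M[L0]=56
step 16: P1: store L1 := 48  ⟶  IM  (L1)  txn=BusRdX+Flush  M[L1]=53
step 17: P1: load  L0  ⟶  OS  (L0)  txn=BusRd  M[L0]=56
step 18: P1: store L1 := 40  ⟶  IM  (L1)  txn=∅  M[L1]=53

invalidations = 2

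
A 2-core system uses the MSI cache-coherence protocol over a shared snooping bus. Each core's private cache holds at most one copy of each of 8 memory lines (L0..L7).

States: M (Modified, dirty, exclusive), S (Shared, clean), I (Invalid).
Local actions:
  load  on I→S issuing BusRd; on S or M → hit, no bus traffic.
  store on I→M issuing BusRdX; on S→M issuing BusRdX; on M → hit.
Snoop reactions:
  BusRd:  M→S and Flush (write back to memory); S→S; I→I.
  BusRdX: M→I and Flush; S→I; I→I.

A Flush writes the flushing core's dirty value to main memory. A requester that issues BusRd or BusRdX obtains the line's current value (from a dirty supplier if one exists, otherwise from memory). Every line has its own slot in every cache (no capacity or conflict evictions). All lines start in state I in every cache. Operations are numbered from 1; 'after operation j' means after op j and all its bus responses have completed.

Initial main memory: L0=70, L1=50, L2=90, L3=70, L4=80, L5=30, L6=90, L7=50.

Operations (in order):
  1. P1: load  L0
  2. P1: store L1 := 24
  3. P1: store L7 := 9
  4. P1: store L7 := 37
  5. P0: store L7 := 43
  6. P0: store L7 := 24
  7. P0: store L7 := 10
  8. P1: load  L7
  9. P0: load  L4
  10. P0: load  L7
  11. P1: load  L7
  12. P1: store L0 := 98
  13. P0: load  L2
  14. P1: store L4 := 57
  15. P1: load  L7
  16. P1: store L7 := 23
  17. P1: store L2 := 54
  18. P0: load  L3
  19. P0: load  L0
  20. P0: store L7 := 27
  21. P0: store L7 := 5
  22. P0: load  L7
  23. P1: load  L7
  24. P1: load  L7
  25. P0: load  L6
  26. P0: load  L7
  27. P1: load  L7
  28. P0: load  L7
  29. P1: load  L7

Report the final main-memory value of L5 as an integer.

step 1: P1: load  L0  ⟶  IS  (L0)  txn=BusRd  M[L0]=70
step 2: P1: store L1 := 24  ⟶  IM  (L1)  txn=BusRdX  M[L1]=50
step 3: P1: store L7 := 9  ⟶  IM  (L7)  txn=BusRdX  M[L7]=50
step 4: P1: store L7 := 37  ⟶  IM  (L7)  txn=∅  M[L7]=50
step 5: P0: store L7 := 43  ⟶  MI  (L7)  txn=BusRdX+Flush  M[L7]=37
step 6: P0: store L7 := 24  ⟶  MI  (L7)  txn=∅  M[L7]=37
step 7: P0: store L7 := 10  ⟶  MI  (L7)  txn=∅  M[L7]=37
step 8: P1: load  L7  ⟶  SS  (L7)  txn=BusRd+Flush  M[L7]=10
step 9: P0: load  L4  ⟶  SI  (L4)  txn=BusRd  M[L4]=80
step 10: P0: load  L7  ⟶  SS  (L7)  txn=∅  M[L7]=10
step 11: P1: load  L7  ⟶  SS  (L7)  txn=∅  M[L7]=10
step 12: P1: store L0 := 98  ⟶  IM  (L0)  txn=BusRdX  M[L0]=70
step 13: P0: load  L2  ⟶  SI  (L2)  txn=BusRd  M[L2]=90
step 14: P1: store L4 := 57  ⟶  IM  (L4)  txn=BusRdX  M[L4]=80
step 15: P1: load  L7  ⟶  SS  (L7)  txn=∅  M[L7]=10
step 16: P1: store L7 := 23  ⟶  IM  (L7)  txn=BusRdX  M[L7]=10
step 17: P1: store L2 := 54  ⟶  IM  (L2)  txn=BusRdX  M[L2]=90
step 18: P0: load  L3  ⟶  SI  (L3)  txn=BusRd  M[L3]=70
step 19: P0: load  L0  ⟶  SS  (L0)  txn=BusRd+Flush  M[L0]=98
step 20: P0: store L7 := 27  ⟶  MI  (L7)  txn=BusRdX+Flush  M[L7]=23
step 21: P0: store L7 := 5  ⟶  MI  (L7)  txn=∅  M[L7]=23
step 22: P0: load  L7  ⟶  MI  (L7)  txn=∅  M[L7]=23
step 23: P1: load  L7  ⟶  SS  (L7)  txn=BusRd+Flush  M[L7]=5
step 24: P1: load  L7  ⟶  SS  (L7)  txn=∅  M[L7]=5
step 25: P0: load  L6  ⟶  SI  (L6)  txn=BusRd  M[L6]=90
step 26: P0: load  L7  ⟶  SS  (L7)  txn=∅  M[L7]=5
step 27: P1: load  L7  ⟶  SS  (L7)  txn=∅  M[L7]=5
step 28: P0: load  L7  ⟶  SS  (L7)  txn=∅  M[L7]=5
step 29: P1: load  L7  ⟶  SS  (L7)  txn=∅  M[L7]=5

memory[L5] = 30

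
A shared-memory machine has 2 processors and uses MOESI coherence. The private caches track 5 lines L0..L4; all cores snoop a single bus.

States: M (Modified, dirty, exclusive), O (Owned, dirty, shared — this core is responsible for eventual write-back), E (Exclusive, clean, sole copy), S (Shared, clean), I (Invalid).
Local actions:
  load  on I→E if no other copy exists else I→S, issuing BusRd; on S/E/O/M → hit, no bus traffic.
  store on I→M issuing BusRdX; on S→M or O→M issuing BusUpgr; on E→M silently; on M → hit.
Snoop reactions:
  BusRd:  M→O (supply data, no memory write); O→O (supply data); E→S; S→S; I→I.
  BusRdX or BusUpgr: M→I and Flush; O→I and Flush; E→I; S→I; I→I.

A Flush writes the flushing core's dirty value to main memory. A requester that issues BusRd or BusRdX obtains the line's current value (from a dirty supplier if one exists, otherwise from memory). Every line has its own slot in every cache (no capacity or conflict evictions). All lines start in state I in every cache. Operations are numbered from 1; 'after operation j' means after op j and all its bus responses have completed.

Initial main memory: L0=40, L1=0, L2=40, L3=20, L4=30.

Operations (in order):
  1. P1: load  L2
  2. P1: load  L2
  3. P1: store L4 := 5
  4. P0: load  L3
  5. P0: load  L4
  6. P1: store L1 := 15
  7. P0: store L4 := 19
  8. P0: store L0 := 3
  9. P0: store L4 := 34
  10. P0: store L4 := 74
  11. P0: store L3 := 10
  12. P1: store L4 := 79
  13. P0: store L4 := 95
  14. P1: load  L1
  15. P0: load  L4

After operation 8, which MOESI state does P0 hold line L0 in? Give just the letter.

state = M

[1] P1: load  L2 | P0:I, P1:E(40) | bus: BusRd
[2] P1: load  L2 | P0:I, P1:E(40) | bus: none
[3] P1: store L4 := 5 | P0:I, P1:M(5) | bus: BusRdX
[4] P0: load  L3 | P0:E(20), P1:I | bus: BusRd
[5] P0: load  L4 | P0:S(5), P1:O(5) | bus: BusRd
[6] P1: store L1 := 15 | P0:I, P1:M(15) | bus: BusRdX
[7] P0: store L4 := 19 | P0:M(19), P1:I | bus: BusUpgr,Flush
[8] P0: store L0 := 3 | P0:M(3), P1:I | bus: BusRdX
[9] P0: store L4 := 34 | P0:M(34), P1:I | bus: none
[10] P0: store L4 := 74 | P0:M(74), P1:I | bus: none
[11] P0: store L3 := 10 | P0:M(10), P1:I | bus: none
[12] P1: store L4 := 79 | P0:I, P1:M(79) | bus: BusRdX,Flush
[13] P0: store L4 := 95 | P0:M(95), P1:I | bus: BusRdX,Flush
[14] P1: load  L1 | P0:I, P1:M(15) | bus: none
[15] P0: load  L4 | P0:M(95), P1:I | bus: none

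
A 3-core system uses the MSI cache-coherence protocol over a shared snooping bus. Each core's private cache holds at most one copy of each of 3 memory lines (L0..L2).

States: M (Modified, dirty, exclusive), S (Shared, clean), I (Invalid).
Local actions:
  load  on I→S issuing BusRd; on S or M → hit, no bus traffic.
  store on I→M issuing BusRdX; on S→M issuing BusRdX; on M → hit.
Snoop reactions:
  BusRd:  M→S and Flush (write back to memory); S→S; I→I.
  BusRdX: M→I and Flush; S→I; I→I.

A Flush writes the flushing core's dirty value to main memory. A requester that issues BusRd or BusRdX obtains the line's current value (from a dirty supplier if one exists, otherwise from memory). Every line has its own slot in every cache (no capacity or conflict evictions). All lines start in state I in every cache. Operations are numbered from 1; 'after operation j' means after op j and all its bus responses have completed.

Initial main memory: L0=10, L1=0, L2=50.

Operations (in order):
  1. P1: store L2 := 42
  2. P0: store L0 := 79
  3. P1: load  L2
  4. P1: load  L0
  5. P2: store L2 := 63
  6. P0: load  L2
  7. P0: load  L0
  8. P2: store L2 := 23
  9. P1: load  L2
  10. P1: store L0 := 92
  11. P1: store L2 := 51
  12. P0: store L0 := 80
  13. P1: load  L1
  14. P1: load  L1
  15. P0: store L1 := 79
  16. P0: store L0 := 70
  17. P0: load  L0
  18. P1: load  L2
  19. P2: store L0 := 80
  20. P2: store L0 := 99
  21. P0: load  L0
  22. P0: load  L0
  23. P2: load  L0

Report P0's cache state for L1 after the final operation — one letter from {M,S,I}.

state = M

  op1 P1: store L2 := 42 → I/M/I on L2; bus BusRdX; mem=50
  op2 P0: store L0 := 79 → M/I/I on L0; bus BusRdX; mem=10
  op3 P1: load  L2 → I/M/I on L2; bus (none); mem=50
  op4 P1: load  L0 → S/S/I on L0; bus BusRd Flush; mem=79
  op5 P2: store L2 := 63 → I/I/M on L2; bus BusRdX Flush; mem=42
  op6 P0: load  L2 → S/I/S on L2; bus BusRd Flush; mem=63
  op7 P0: load  L0 → S/S/I on L0; bus (none); mem=79
  op8 P2: store L2 := 23 → I/I/M on L2; bus BusRdX; mem=63
  op9 P1: load  L2 → I/S/S on L2; bus BusRd Flush; mem=23
  op10 P1: store L0 := 92 → I/M/I on L0; bus BusRdX; mem=79
  op11 P1: store L2 := 51 → I/M/I on L2; bus BusRdX; mem=23
  op12 P0: store L0 := 80 → M/I/I on L0; bus BusRdX Flush; mem=92
  op13 P1: load  L1 → I/S/I on L1; bus BusRd; mem=0
  op14 P1: load  L1 → I/S/I on L1; bus (none); mem=0
  op15 P0: store L1 := 79 → M/I/I on L1; bus BusRdX; mem=0
  op16 P0: store L0 := 70 → M/I/I on L0; bus (none); mem=92
  op17 P0: load  L0 → M/I/I on L0; bus (none); mem=92
  op18 P1: load  L2 → I/M/I on L2; bus (none); mem=23
  op19 P2: store L0 := 80 → I/I/M on L0; bus BusRdX Flush; mem=70
  op20 P2: store L0 := 99 → I/I/M on L0; bus (none); mem=70
  op21 P0: load  L0 → S/I/S on L0; bus BusRd Flush; mem=99
  op22 P0: load  L0 → S/I/S on L0; bus (none); mem=99
  op23 P2: load  L0 → S/I/S on L0; bus (none); mem=99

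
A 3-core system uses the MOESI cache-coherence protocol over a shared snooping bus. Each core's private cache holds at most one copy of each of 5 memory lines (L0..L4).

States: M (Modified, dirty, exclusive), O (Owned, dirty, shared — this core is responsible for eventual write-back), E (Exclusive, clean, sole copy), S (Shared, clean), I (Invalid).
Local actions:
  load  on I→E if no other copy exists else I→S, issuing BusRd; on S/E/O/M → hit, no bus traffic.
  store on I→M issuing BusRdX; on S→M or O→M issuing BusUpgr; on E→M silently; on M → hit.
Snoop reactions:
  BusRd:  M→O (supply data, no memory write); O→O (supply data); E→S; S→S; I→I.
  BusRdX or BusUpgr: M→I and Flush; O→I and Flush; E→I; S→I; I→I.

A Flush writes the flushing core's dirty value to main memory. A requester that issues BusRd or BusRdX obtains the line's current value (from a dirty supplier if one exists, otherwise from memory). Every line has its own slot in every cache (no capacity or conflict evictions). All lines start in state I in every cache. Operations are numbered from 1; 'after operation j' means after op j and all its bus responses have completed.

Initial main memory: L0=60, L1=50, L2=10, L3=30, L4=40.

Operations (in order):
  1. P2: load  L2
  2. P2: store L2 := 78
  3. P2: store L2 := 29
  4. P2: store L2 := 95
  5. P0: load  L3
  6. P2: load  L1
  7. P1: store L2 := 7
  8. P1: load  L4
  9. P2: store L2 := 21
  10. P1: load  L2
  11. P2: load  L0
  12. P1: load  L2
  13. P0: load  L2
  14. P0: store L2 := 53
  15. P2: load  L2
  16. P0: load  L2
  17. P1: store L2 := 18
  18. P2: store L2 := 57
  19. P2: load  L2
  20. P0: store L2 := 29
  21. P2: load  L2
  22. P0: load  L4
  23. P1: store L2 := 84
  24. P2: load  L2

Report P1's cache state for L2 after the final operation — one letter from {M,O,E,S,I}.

step 1: P2: load  L2  ⟶  IIE  (L2)  txn=BusRd  M[L2]=10
step 2: P2: store L2 := 78  ⟶  IIM  (L2)  txn=∅  M[L2]=10
step 3: P2: store L2 := 29  ⟶  IIM  (L2)  txn=∅  M[L2]=10
step 4: P2: store L2 := 95  ⟶  IIM  (L2)  txn=∅  M[L2]=10
step 5: P0: load  L3  ⟶  EII  (L3)  txn=BusRd  M[L3]=30
step 6: P2: load  L1  ⟶  IIE  (L1)  txn=BusRd  M[L1]=50
step 7: P1: store L2 := 7  ⟶  IMI  (L2)  txn=BusRdX+Flush  M[L2]=95
step 8: P1: load  L4  ⟶  IEI  (L4)  txn=BusRd  M[L4]=40
step 9: P2: store L2 := 21  ⟶  IIM  (L2)  txn=BusRdX+Flush  M[L2]=7
step 10: P1: load  L2  ⟶  ISO  (L2)  txn=BusRd  M[L2]=7
step 11: P2: load  L0  ⟶  IIE  (L0)  txn=BusRd  M[L0]=60
step 12: P1: load  L2  ⟶  ISO  (L2)  txn=∅  M[L2]=7
step 13: P0: load  L2  ⟶  SSO  (L2)  txn=BusRd  M[L2]=7
step 14: P0: store L2 := 53  ⟶  MII  (L2)  txn=BusUpgr+Flush  M[L2]=21
step 15: P2: load  L2  ⟶  OIS  (L2)  txn=BusRd  M[L2]=21
step 16: P0: load  L2  ⟶  OIS  (L2)  txn=∅  M[L2]=21
step 17: P1: store L2 := 18  ⟶  IMI  (L2)  txn=BusRdX+Flush  M[L2]=53
step 18: P2: store L2 := 57  ⟶  IIM  (L2)  txn=BusRdX+Flush  M[L2]=18
step 19: P2: load  L2  ⟶  IIM  (L2)  txn=∅  M[L2]=18
step 20: P0: store L2 := 29  ⟶  MII  (L2)  txn=BusRdX+Flush  M[L2]=57
step 21: P2: load  L2  ⟶  OIS  (L2)  txn=BusRd  M[L2]=57
step 22: P0: load  L4  ⟶  SSI  (L4)  txn=BusRd  M[L4]=40
step 23: P1: store L2 := 84  ⟶  IMI  (L2)  txn=BusRdX+Flush  M[L2]=29
step 24: P2: load  L2  ⟶  IOS  (L2)  txn=BusRd  M[L2]=29

state = O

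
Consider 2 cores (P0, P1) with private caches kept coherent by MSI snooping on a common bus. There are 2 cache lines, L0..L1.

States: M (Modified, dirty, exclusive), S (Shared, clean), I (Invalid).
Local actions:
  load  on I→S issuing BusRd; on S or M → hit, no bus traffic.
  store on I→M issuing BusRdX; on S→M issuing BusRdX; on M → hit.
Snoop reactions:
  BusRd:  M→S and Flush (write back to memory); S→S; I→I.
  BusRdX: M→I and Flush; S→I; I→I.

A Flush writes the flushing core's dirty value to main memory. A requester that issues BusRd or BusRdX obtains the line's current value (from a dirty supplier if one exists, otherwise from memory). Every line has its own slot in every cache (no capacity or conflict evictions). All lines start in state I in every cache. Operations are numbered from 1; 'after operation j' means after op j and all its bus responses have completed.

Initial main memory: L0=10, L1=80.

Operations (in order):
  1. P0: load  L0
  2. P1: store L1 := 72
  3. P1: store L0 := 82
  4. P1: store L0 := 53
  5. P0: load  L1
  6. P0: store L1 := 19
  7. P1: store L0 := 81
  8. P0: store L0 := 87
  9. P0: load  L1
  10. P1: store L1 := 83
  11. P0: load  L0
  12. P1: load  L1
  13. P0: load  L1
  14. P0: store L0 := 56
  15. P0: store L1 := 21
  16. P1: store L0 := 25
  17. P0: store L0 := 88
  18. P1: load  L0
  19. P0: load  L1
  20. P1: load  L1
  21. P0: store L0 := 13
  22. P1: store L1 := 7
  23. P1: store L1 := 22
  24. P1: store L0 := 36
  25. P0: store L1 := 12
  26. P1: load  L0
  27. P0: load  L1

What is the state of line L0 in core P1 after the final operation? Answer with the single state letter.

state = M

[1] P0: load  L0 | P0:S(10), P1:I | bus: BusRd
[2] P1: store L1 := 72 | P0:I, P1:M(72) | bus: BusRdX
[3] P1: store L0 := 82 | P0:I, P1:M(82) | bus: BusRdX
[4] P1: store L0 := 53 | P0:I, P1:M(53) | bus: none
[5] P0: load  L1 | P0:S(72), P1:S(72) | bus: BusRd,Flush
[6] P0: store L1 := 19 | P0:M(19), P1:I | bus: BusRdX
[7] P1: store L0 := 81 | P0:I, P1:M(81) | bus: none
[8] P0: store L0 := 87 | P0:M(87), P1:I | bus: BusRdX,Flush
[9] P0: load  L1 | P0:M(19), P1:I | bus: none
[10] P1: store L1 := 83 | P0:I, P1:M(83) | bus: BusRdX,Flush
[11] P0: load  L0 | P0:M(87), P1:I | bus: none
[12] P1: load  L1 | P0:I, P1:M(83) | bus: none
[13] P0: load  L1 | P0:S(83), P1:S(83) | bus: BusRd,Flush
[14] P0: store L0 := 56 | P0:M(56), P1:I | bus: none
[15] P0: store L1 := 21 | P0:M(21), P1:I | bus: BusRdX
[16] P1: store L0 := 25 | P0:I, P1:M(25) | bus: BusRdX,Flush
[17] P0: store L0 := 88 | P0:M(88), P1:I | bus: BusRdX,Flush
[18] P1: load  L0 | P0:S(88), P1:S(88) | bus: BusRd,Flush
[19] P0: load  L1 | P0:M(21), P1:I | bus: none
[20] P1: load  L1 | P0:S(21), P1:S(21) | bus: BusRd,Flush
[21] P0: store L0 := 13 | P0:M(13), P1:I | bus: BusRdX
[22] P1: store L1 := 7 | P0:I, P1:M(7) | bus: BusRdX
[23] P1: store L1 := 22 | P0:I, P1:M(22) | bus: none
[24] P1: store L0 := 36 | P0:I, P1:M(36) | bus: BusRdX,Flush
[25] P0: store L1 := 12 | P0:M(12), P1:I | bus: BusRdX,Flush
[26] P1: load  L0 | P0:I, P1:M(36) | bus: none
[27] P0: load  L1 | P0:M(12), P1:I | bus: none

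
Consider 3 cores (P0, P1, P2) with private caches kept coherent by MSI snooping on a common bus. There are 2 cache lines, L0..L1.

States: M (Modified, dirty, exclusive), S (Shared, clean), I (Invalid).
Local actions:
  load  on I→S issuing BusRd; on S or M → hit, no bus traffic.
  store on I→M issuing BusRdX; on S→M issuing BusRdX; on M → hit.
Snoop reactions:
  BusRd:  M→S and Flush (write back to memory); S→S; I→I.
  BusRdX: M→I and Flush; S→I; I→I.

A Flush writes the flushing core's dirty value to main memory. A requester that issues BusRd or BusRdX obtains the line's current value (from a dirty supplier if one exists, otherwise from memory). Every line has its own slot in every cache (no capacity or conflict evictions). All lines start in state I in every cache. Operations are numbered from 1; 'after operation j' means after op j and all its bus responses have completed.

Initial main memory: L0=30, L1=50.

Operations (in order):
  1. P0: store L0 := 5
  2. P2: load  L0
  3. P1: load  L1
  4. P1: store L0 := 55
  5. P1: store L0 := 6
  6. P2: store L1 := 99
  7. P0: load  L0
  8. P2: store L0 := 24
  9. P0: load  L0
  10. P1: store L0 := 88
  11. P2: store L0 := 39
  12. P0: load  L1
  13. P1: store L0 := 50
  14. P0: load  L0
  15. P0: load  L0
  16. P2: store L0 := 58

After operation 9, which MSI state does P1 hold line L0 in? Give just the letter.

  op1 P0: store L0 := 5 → M/I/I on L0; bus BusRdX; mem=30
  op2 P2: load  L0 → S/I/S on L0; bus BusRd Flush; mem=5
  op3 P1: load  L1 → I/S/I on L1; bus BusRd; mem=50
  op4 P1: store L0 := 55 → I/M/I on L0; bus BusRdX; mem=5
  op5 P1: store L0 := 6 → I/M/I on L0; bus (none); mem=5
  op6 P2: store L1 := 99 → I/I/M on L1; bus BusRdX; mem=50
  op7 P0: load  L0 → S/S/I on L0; bus BusRd Flush; mem=6
  op8 P2: store L0 := 24 → I/I/M on L0; bus BusRdX; mem=6
  op9 P0: load  L0 → S/I/S on L0; bus BusRd Flush; mem=24
  op10 P1: store L0 := 88 → I/M/I on L0; bus BusRdX; mem=24
  op11 P2: store L0 := 39 → I/I/M on L0; bus BusRdX Flush; mem=88
  op12 P0: load  L1 → S/I/S on L1; bus BusRd Flush; mem=99
  op13 P1: store L0 := 50 → I/M/I on L0; bus BusRdX Flush; mem=39
  op14 P0: load  L0 → S/S/I on L0; bus BusRd Flush; mem=50
  op15 P0: load  L0 → S/S/I on L0; bus (none); mem=50
  op16 P2: store L0 := 58 → I/I/M on L0; bus BusRdX; mem=50

state = I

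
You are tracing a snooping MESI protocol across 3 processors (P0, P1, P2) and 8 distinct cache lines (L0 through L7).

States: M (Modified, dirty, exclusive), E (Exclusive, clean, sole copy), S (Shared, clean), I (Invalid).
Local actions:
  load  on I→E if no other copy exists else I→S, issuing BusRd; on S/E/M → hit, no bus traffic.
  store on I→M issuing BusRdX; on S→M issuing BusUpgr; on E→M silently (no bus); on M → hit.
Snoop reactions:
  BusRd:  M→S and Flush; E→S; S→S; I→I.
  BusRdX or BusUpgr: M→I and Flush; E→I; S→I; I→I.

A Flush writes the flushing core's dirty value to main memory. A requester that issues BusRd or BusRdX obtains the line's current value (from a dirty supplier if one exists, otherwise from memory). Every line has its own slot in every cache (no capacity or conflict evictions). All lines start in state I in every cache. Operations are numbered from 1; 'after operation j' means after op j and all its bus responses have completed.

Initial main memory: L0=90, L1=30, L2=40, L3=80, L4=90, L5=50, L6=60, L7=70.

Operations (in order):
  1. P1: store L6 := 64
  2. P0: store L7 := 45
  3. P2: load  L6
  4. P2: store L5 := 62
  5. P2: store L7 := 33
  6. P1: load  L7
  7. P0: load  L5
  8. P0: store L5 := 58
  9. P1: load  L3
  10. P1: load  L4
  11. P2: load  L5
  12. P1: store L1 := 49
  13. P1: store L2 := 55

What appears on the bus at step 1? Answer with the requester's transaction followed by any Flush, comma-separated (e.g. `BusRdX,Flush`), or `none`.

1. P1: store L6 := 64  bus=[BusRdX]  L6: P0=I P1=M P2=I  mem[L6]=60
2. P0: store L7 := 45  bus=[BusRdX]  L7: P0=M P1=I P2=I  mem[L7]=70
3. P2: load  L6  bus=[BusRd,Flush]  L6: P0=I P1=S P2=S  mem[L6]=64
4. P2: store L5 := 62  bus=[BusRdX]  L5: P0=I P1=I P2=M  mem[L5]=50
5. P2: store L7 := 33  bus=[BusRdX,Flush]  L7: P0=I P1=I P2=M  mem[L7]=45
6. P1: load  L7  bus=[BusRd,Flush]  L7: P0=I P1=S P2=S  mem[L7]=33
7. P0: load  L5  bus=[BusRd,Flush]  L5: P0=S P1=I P2=S  mem[L5]=62
8. P0: store L5 := 58  bus=[BusUpgr]  L5: P0=M P1=I P2=I  mem[L5]=62
9. P1: load  L3  bus=[BusRd]  L3: P0=I P1=E P2=I  mem[L3]=80
10. P1: load  L4  bus=[BusRd]  L4: P0=I P1=E P2=I  mem[L4]=90
11. P2: load  L5  bus=[BusRd,Flush]  L5: P0=S P1=I P2=S  mem[L5]=58
12. P1: store L1 := 49  bus=[BusRdX]  L1: P0=I P1=M P2=I  mem[L1]=30
13. P1: store L2 := 55  bus=[BusRdX]  L2: P0=I P1=M P2=I  mem[L2]=40

bus = BusRdX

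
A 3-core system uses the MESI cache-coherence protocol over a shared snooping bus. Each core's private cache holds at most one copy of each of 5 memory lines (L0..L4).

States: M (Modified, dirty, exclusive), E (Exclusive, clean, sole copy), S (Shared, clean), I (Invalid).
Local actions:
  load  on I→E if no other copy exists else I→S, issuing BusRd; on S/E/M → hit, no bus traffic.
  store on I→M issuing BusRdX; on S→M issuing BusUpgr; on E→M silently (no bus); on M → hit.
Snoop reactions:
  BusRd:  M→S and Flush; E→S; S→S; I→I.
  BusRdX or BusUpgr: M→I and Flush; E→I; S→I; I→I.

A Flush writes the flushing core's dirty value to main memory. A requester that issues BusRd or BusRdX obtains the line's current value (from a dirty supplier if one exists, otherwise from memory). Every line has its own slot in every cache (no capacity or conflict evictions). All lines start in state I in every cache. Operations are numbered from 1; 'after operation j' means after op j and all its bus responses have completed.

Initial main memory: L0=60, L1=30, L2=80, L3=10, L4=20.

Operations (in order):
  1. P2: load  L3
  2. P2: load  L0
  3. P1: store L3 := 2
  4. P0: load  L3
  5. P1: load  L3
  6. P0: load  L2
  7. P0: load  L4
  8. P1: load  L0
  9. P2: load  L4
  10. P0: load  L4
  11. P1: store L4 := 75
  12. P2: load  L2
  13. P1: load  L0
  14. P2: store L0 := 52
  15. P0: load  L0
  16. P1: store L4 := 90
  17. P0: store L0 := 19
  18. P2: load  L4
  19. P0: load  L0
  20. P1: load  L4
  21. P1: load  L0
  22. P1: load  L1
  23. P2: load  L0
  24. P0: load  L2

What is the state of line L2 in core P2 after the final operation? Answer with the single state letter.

state = S

1. P2: load  L3  bus=[BusRd]  L3: P0=I P1=I P2=E  mem[L3]=10
2. P2: load  L0  bus=[BusRd]  L0: P0=I P1=I P2=E  mem[L0]=60
3. P1: store L3 := 2  bus=[BusRdX]  L3: P0=I P1=M P2=I  mem[L3]=10
4. P0: load  L3  bus=[BusRd,Flush]  L3: P0=S P1=S P2=I  mem[L3]=2
5. P1: load  L3  bus=[-]  L3: P0=S P1=S P2=I  mem[L3]=2
6. P0: load  L2  bus=[BusRd]  L2: P0=E P1=I P2=I  mem[L2]=80
7. P0: load  L4  bus=[BusRd]  L4: P0=E P1=I P2=I  mem[L4]=20
8. P1: load  L0  bus=[BusRd]  L0: P0=I P1=S P2=S  mem[L0]=60
9. P2: load  L4  bus=[BusRd]  L4: P0=S P1=I P2=S  mem[L4]=20
10. P0: load  L4  bus=[-]  L4: P0=S P1=I P2=S  mem[L4]=20
11. P1: store L4 := 75  bus=[BusRdX]  L4: P0=I P1=M P2=I  mem[L4]=20
12. P2: load  L2  bus=[BusRd]  L2: P0=S P1=I P2=S  mem[L2]=80
13. P1: load  L0  bus=[-]  L0: P0=I P1=S P2=S  mem[L0]=60
14. P2: store L0 := 52  bus=[BusUpgr]  L0: P0=I P1=I P2=M  mem[L0]=60
15. P0: load  L0  bus=[BusRd,Flush]  L0: P0=S P1=I P2=S  mem[L0]=52
16. P1: store L4 := 90  bus=[-]  L4: P0=I P1=M P2=I  mem[L4]=20
17. P0: store L0 := 19  bus=[BusUpgr]  L0: P0=M P1=I P2=I  mem[L0]=52
18. P2: load  L4  bus=[BusRd,Flush]  L4: P0=I P1=S P2=S  mem[L4]=90
19. P0: load  L0  bus=[-]  L0: P0=M P1=I P2=I  mem[L0]=52
20. P1: load  L4  bus=[-]  L4: P0=I P1=S P2=S  mem[L4]=90
21. P1: load  L0  bus=[BusRd,Flush]  L0: P0=S P1=S P2=I  mem[L0]=19
22. P1: load  L1  bus=[BusRd]  L1: P0=I P1=E P2=I  mem[L1]=30
23. P2: load  L0  bus=[BusRd]  L0: P0=S P1=S P2=S  mem[L0]=19
24. P0: load  L2  bus=[-]  L2: P0=S P1=I P2=S  mem[L2]=80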